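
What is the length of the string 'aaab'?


String: 'aaab'
Counting characters:
  'a' appears 3 time(s)
  'b' appears 1 time(s)
Total length = 3 + 1 = 4

4


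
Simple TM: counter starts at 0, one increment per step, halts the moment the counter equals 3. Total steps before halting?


Counter starts at 0. Counting sequence:
  Step 1: counter = 1
  Step 2: counter = 2
  Step 3: counter = 3
Counter reached 3 -> halt
Total steps = 3

3


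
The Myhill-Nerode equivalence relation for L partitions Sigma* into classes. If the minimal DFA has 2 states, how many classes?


Myhill-Nerode theorem:
Number of equivalence classes = number of states in minimal DFA
Minimal DFA states = 2
Therefore equivalence classes = 2

2


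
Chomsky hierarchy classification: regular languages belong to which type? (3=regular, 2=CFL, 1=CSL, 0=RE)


Chomsky hierarchy levels:
  Type 3: Regular (DFA/NFA/regex)
  Type 2: Context-free (PDA)
  Type 1: Context-sensitive
  Type 0: Recursively enumerable (TM)
'regular' corresponds to Type 3

3


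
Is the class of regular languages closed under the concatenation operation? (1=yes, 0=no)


Regular languages are closed under:
- Union (DFA product construction)
- Intersection (DFA product construction)
- Complement (swap accept/reject states)
- Concatenation (NFA construction)
- Kleene star (NFA construction)
concatenation is in this list
Therefore: closed

1


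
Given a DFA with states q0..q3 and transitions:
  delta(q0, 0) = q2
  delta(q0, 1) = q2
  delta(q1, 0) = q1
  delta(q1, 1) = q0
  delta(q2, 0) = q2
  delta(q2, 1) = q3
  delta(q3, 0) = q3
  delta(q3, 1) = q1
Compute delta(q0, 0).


Looking up transition function:
delta(q0, 0) in the table
Row: q0, Column: 0
Result: q2

q2


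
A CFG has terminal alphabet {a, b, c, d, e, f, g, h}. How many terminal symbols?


Terminal symbols: a, b, c, d, e, f, g, h
Counting each: a (#1), b (#2), c (#3), d (#4), e (#5), f (#6), g (#7), h (#8)
Total = 8

8


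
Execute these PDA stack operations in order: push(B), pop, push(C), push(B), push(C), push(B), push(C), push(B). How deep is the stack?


Tracing stack operations:
  push(B) -> stack = [B], depth=1
  pop -> removed B, stack = [], depth=0
  push(C) -> stack = [C], depth=1
  push(B) -> stack = [C,B], depth=2
  push(C) -> stack = [C,B,C], depth=3
  push(B) -> stack = [C,B,C,B], depth=4
  push(C) -> stack = [C,B,C,B,C], depth=5
  push(B) -> stack = [C,B,C,B,C,B], depth=6
Final depth = 6

6


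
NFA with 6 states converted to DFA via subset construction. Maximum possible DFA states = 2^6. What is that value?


NFA has 6 states
Subset construction: each DFA state = subset of NFA states
Maximum subsets = 2^6
2^6 = 64

64


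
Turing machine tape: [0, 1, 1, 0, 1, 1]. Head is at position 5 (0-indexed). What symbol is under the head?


Tape: [0, 1, 1, 0, 1, 1]
Positions: 0 1 2 3 4 5
Values:    0 1 1 0 1 1
Head at position 5
tape[5] = 1

1


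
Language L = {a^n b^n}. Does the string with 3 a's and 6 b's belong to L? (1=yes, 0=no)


Language requires equal numbers of a's and b's
PDA pushes for each 'a', pops for each 'b'
Number of a's = 3
Number of b's = 6
3 != 6 -> Reject

0


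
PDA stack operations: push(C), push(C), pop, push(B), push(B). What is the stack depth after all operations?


Tracing stack operations:
  push(C) -> stack = [C], depth=1
  push(C) -> stack = [C,C], depth=2
  pop -> removed C, stack = [C], depth=1
  push(B) -> stack = [C,B], depth=2
  push(B) -> stack = [C,B,B], depth=3
Final depth = 3

3


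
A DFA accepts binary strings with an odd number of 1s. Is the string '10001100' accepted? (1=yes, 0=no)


DFA has 2 states: q_even (start, accept=no) and q_odd
Processing string '10001100' character by character:
  Position 0: read '1', 1-count=1 -> q_odd
  Position 1: read '0', 1-count=1 -> q_odd (no change)
  Position 2: read '0', 1-count=1 -> q_odd (no change)
  Position 3: read '0', 1-count=1 -> q_odd (no change)
  Position 4: read '1', 1-count=2 -> q_even
  Position 5: read '1', 1-count=3 -> q_odd
  Position 6: read '0', 1-count=3 -> q_odd (no change)
  Position 7: read '0', 1-count=3 -> q_odd (no change)
Final state: q_odd, total 1s = 3 (odd); the DFA requires an odd count -> accept

1


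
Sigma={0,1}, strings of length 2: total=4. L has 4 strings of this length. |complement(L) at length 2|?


Alphabet: {0,1}
String length: 2
Total strings of length 2 = 2^2 = 4
Strings in L = 4
Complement = total - |L|
= 4 - 4
= 0

0


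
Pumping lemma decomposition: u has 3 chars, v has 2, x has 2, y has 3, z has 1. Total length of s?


|s| = |u| + |v| + |x| + |y| + |z|
= 3 + 2 + 2 + 3 + 1
= 5 + 2 + 4
= 7 + 4
= 11

11


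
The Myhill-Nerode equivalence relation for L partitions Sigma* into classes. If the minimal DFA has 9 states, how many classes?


Myhill-Nerode theorem:
Number of equivalence classes = number of states in minimal DFA
Minimal DFA states = 9
Therefore equivalence classes = 9

9


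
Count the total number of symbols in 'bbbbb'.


String: 'bbbbb'
Counting characters:
  'b' appears 5 time(s)
Total length = 0 + 5 = 5

5


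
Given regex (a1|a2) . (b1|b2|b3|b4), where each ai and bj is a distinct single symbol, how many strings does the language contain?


First group: 2 alternatives
Second group: 4 alternatives
Concatenation: each choice from group 1 pairs with each from group 2
Total = 2 x 4 = 8

8


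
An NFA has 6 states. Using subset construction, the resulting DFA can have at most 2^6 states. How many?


NFA has 6 states
Subset construction: each DFA state = subset of NFA states
Maximum subsets = 2^6
2^6 = 64

64


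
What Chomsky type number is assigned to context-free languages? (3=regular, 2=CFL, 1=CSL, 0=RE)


Chomsky hierarchy levels:
  Type 3: Regular (DFA/NFA/regex)
  Type 2: Context-free (PDA)
  Type 1: Context-sensitive
  Type 0: Recursively enumerable (TM)
'context-free' corresponds to Type 2

2


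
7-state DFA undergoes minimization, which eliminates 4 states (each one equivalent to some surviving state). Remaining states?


Original DFA: 7 states
Redundant states removed: 4
Minimized states = original - removed
= 7 - 4
= 3

3


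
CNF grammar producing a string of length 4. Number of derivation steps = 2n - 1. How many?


Chomsky Normal Form derivation:
String length n = 4
Each step either:
  - Splits a nonterminal into two (n-1 such steps)
  - Converts a nonterminal to terminal (n such steps)
Total = (n-1) + n = 2n - 1
= 2(4) - 1
= 8 - 1
= 7

7


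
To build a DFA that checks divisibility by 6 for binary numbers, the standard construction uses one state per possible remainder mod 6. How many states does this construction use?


Divisibility by 6 is tracked via the remainder mod 6: 0, 1, ..., 5
The construction assigns one state to each remainder
Number of remainders = 6

6


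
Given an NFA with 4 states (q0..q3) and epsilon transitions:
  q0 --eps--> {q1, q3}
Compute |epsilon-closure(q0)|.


Starting from q0
Initialize closure = {q0}
Follow epsilon from q0 -> add q1
Follow epsilon from q0 -> add q3
Final closure: {q0, q1, q3}
Size = 3

3


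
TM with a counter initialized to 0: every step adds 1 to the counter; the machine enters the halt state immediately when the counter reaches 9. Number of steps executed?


Counter starts at 0. Counting sequence:
  Step 1: counter = 1
  Step 2: counter = 2
  Step 3: counter = 3
  Step 4: counter = 4
  Step 5: counter = 5
  Step 6: counter = 6
  ...
  Step 9: counter = 9
Counter reached 9 -> halt
Total steps = 9

9


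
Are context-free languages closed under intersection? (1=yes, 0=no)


CFL closure properties:
  Closed under: union, concatenation, Kleene star
  NOT closed under: intersection, complement
Operation 'intersection' is in not-closed list -> No (not closed)

0


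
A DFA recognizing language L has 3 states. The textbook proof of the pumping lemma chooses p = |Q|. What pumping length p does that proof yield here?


Pumping lemma for regular languages (standard proof):
Take p = |Q|, the number of DFA states.
Any string of length >= |Q| passes through |Q|+1 states while reading its first |Q| symbols,
so by pigeonhole some state repeats, giving the loop that can be pumped.
Here |Q| = 3
Therefore the proof uses p = 3

3


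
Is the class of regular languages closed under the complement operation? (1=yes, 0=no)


Regular languages are closed under:
- Union (DFA product construction)
- Intersection (DFA product construction)
- Complement (swap accept/reject states)
- Concatenation (NFA construction)
- Kleene star (NFA construction)
complement is in this list
Therefore: closed

1


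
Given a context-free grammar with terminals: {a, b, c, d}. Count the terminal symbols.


Terminal symbols: a, b, c, d
Counting each: a (#1), b (#2), c (#3), d (#4)
Total = 4

4


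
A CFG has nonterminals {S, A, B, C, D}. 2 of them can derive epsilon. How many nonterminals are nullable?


Nonterminals: {S, A, B, C, D}
A nonterminal is nullable if it can derive epsilon
Counting nullable nonterminals: 2
Total nullable = 2

2


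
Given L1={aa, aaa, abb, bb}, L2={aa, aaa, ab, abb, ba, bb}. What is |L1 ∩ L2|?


L1 = {aa, aaa, abb, bb}
L2 = {aa, aaa, ab, abb, ba, bb}
Checking each string in L1 against L2:
  'aa': in L2? Yes
  'aaa': in L2? Yes
  'abb': in L2? Yes
  'bb': in L2? Yes
Intersection = {aa, aaa, abb, bb}
|L1 ∩ L2| = 4

4


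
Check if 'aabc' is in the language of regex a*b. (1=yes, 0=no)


Pattern: a*b
String: 'aabc'
Pattern requires: zero or more 'a's followed by exactly one 'b'
Found 2 leading 'a's
Remaining: 'bc'
Remaining is not 'b' -> no match
Result: 0

0


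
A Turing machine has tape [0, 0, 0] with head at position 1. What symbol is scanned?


Tape: [0, 0, 0]
Positions: 0 1 2
Values:    0 0 0
Head at position 1
tape[1] = 0

0


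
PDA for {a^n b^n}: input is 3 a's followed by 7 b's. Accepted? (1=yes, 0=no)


Language requires equal numbers of a's and b's
PDA pushes for each 'a', pops for each 'b'
Number of a's = 3
Number of b's = 7
3 != 7 -> Reject

0


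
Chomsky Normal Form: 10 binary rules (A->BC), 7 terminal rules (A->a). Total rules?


CNF allows two rule forms:
  A -> BC (binary): 10 rules
  A -> a (terminal): 7 rules
Total = 10 + 7 = 17

17


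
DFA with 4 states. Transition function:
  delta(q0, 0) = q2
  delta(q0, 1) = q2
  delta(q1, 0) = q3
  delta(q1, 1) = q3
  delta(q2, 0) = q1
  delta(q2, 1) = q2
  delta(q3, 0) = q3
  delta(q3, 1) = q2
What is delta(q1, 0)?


Looking up transition function:
delta(q1, 0) in the table
Row: q1, Column: 0
Result: q3

q3


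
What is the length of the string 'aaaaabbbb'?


String: 'aaaaabbbb'
Counting characters:
  'a' appears 5 time(s)
  'b' appears 4 time(s)
Total length = 5 + 4 = 9

9


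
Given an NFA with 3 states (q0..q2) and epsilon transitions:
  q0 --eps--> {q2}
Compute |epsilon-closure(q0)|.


Starting from q0
Initialize closure = {q0}
Follow epsilon from q0 -> add q2
Final closure: {q0, q2}
Size = 2

2


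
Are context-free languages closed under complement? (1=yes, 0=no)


CFL closure properties:
  Closed under: union, concatenation, Kleene star
  NOT closed under: intersection, complement
Operation 'complement' is in not-closed list -> No (not closed)

0


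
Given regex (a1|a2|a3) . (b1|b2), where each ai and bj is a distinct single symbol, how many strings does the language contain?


First group: 3 alternatives
Second group: 2 alternatives
Concatenation: each choice from group 1 pairs with each from group 2
Total = 3 x 2 = 6

6


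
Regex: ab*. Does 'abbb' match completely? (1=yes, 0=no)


Pattern: ab*
String: 'abbb'
Pattern requires: exactly one 'a' followed by zero or more 'b's
First char is 'a' -> OK
Rest 'bbb': all b's? Yes
Result: 1

1


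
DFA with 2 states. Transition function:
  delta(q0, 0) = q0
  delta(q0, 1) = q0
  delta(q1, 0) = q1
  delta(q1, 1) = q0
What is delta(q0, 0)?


Looking up transition function:
delta(q0, 0) in the table
Row: q0, Column: 0
Result: q0

q0


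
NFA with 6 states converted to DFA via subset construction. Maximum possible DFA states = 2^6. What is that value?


NFA has 6 states
Subset construction: each DFA state = subset of NFA states
Maximum subsets = 2^6
2^6 = 64

64


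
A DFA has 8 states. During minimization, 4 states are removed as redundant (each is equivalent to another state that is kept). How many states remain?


Original DFA: 8 states
Redundant states removed: 4
Minimized states = original - removed
= 8 - 4
= 4

4


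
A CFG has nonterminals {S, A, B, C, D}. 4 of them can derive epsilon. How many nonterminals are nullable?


Nonterminals: {S, A, B, C, D}
A nonterminal is nullable if it can derive epsilon
Counting nullable nonterminals: 4
Total nullable = 4

4


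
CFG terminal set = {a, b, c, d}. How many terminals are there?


Terminal symbols: a, b, c, d
Counting each: a (#1), b (#2), c (#3), d (#4)
Total = 4

4


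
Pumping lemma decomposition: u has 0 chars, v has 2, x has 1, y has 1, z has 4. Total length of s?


|s| = |u| + |v| + |x| + |y| + |z|
= 0 + 2 + 1 + 1 + 4
= 2 + 1 + 5
= 3 + 5
= 8

8


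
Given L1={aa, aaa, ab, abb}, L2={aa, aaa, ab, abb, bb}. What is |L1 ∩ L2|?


L1 = {aa, aaa, ab, abb}
L2 = {aa, aaa, ab, abb, bb}
Checking each string in L1 against L2:
  'aa': in L2? Yes
  'aaa': in L2? Yes
  'ab': in L2? Yes
  'abb': in L2? Yes
Intersection = {aa, aaa, ab, abb}
|L1 ∩ L2| = 4

4


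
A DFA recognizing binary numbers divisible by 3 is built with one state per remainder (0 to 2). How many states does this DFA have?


Divisibility by 3 is tracked via the remainder mod 3: 0, 1, ..., 2
The construction assigns one state to each remainder
Number of remainders = 3

3


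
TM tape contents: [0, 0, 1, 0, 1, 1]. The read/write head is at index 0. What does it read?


Tape: [0, 0, 1, 0, 1, 1]
Positions: 0 1 2 3 4 5
Values:    0 0 1 0 1 1
Head at position 0
tape[0] = 0

0


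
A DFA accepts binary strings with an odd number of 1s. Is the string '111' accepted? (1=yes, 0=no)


DFA has 2 states: q_even (start, accept=no) and q_odd
Processing string '111' character by character:
  Position 0: read '1', 1-count=1 -> q_odd
  Position 1: read '1', 1-count=2 -> q_even
  Position 2: read '1', 1-count=3 -> q_odd
Final state: q_odd, total 1s = 3 (odd); the DFA requires an odd count -> accept

1


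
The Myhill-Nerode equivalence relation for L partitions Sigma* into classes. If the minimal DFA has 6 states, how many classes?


Myhill-Nerode theorem:
Number of equivalence classes = number of states in minimal DFA
Minimal DFA states = 6
Therefore equivalence classes = 6

6


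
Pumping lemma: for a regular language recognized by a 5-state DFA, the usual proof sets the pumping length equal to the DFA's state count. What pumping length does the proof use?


Pumping lemma for regular languages (standard proof):
Take p = |Q|, the number of DFA states.
Any string of length >= |Q| passes through |Q|+1 states while reading its first |Q| symbols,
so by pigeonhole some state repeats, giving the loop that can be pumped.
Here |Q| = 5
Therefore the proof uses p = 5

5


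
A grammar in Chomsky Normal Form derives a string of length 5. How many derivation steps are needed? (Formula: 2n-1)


Chomsky Normal Form derivation:
String length n = 5
Each step either:
  - Splits a nonterminal into two (n-1 such steps)
  - Converts a nonterminal to terminal (n such steps)
Total = (n-1) + n = 2n - 1
= 2(5) - 1
= 10 - 1
= 9

9


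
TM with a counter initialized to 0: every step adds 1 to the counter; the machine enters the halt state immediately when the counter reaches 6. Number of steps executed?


Counter starts at 0. Counting sequence:
  Step 1: counter = 1
  Step 2: counter = 2
  Step 3: counter = 3
  Step 4: counter = 4
  Step 5: counter = 5
  Step 6: counter = 6
Counter reached 6 -> halt
Total steps = 6

6


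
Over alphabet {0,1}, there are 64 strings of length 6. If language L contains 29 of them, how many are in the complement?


Alphabet: {0,1}
String length: 6
Total strings of length 6 = 2^6 = 64
Strings in L = 29
Complement = total - |L|
= 64 - 29
= 35

35


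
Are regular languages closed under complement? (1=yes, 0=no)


Regular languages are closed under:
- Union (DFA product construction)
- Intersection (DFA product construction)
- Complement (swap accept/reject states)
- Concatenation (NFA construction)
- Kleene star (NFA construction)
complement is in this list
Therefore: closed

1


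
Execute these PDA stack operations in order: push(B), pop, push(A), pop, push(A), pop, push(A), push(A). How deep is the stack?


Tracing stack operations:
  push(B) -> stack = [B], depth=1
  pop -> removed B, stack = [], depth=0
  push(A) -> stack = [A], depth=1
  pop -> removed A, stack = [], depth=0
  push(A) -> stack = [A], depth=1
  pop -> removed A, stack = [], depth=0
  push(A) -> stack = [A], depth=1
  push(A) -> stack = [A,A], depth=2
Final depth = 2

2


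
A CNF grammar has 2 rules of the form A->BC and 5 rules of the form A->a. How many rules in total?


CNF allows two rule forms:
  A -> BC (binary): 2 rules
  A -> a (terminal): 5 rules
Total = 2 + 5 = 7

7


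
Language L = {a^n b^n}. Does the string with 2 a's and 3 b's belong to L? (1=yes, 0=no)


Language requires equal numbers of a's and b's
PDA pushes for each 'a', pops for each 'b'
Number of a's = 2
Number of b's = 3
2 != 3 -> Reject

0


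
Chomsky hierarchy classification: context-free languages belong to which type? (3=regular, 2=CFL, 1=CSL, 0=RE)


Chomsky hierarchy levels:
  Type 3: Regular (DFA/NFA/regex)
  Type 2: Context-free (PDA)
  Type 1: Context-sensitive
  Type 0: Recursively enumerable (TM)
'context-free' corresponds to Type 2

2


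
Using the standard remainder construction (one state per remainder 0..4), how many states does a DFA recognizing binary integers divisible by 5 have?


Divisibility by 5 is tracked via the remainder mod 5: 0, 1, ..., 4
The construction assigns one state to each remainder
Number of remainders = 5

5


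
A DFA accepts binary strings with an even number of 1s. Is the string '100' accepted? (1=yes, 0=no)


DFA has 2 states: q_even (start, accept=yes) and q_odd
Processing string '100' character by character:
  Position 0: read '1', 1-count=1 -> q_odd
  Position 1: read '0', 1-count=1 -> q_odd (no change)
  Position 2: read '0', 1-count=1 -> q_odd (no change)
Final state: q_odd, total 1s = 1 (odd); the DFA requires an even count -> reject

0


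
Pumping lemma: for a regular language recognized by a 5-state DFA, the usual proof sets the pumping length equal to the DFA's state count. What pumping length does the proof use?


Pumping lemma for regular languages (standard proof):
Take p = |Q|, the number of DFA states.
Any string of length >= |Q| passes through |Q|+1 states while reading its first |Q| symbols,
so by pigeonhole some state repeats, giving the loop that can be pumped.
Here |Q| = 5
Therefore the proof uses p = 5

5


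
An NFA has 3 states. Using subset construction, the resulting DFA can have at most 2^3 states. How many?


NFA has 3 states
Subset construction: each DFA state = subset of NFA states
Maximum subsets = 2^3
2^3 = 8

8


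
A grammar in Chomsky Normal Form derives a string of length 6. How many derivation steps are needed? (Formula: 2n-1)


Chomsky Normal Form derivation:
String length n = 6
Each step either:
  - Splits a nonterminal into two (n-1 such steps)
  - Converts a nonterminal to terminal (n such steps)
Total = (n-1) + n = 2n - 1
= 2(6) - 1
= 12 - 1
= 11

11


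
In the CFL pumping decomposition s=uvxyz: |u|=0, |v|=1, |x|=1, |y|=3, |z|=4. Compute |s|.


|s| = |u| + |v| + |x| + |y| + |z|
= 0 + 1 + 1 + 3 + 4
= 1 + 1 + 7
= 2 + 7
= 9

9


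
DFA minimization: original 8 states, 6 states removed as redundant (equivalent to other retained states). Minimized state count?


Original DFA: 8 states
Redundant states removed: 6
Minimized states = original - removed
= 8 - 6
= 2

2


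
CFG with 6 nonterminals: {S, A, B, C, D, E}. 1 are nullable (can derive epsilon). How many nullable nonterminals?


Nonterminals: {S, A, B, C, D, E}
A nonterminal is nullable if it can derive epsilon
Counting nullable nonterminals: 1
Total nullable = 1

1


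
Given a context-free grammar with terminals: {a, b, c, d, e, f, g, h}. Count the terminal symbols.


Terminal symbols: a, b, c, d, e, f, g, h
Counting each: a (#1), b (#2), c (#3), d (#4), e (#5), f (#6), g (#7), h (#8)
Total = 8

8


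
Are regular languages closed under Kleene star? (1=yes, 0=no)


Regular languages are closed under:
- Union (DFA product construction)
- Intersection (DFA product construction)
- Complement (swap accept/reject states)
- Concatenation (NFA construction)
- Kleene star (NFA construction)
Kleene star is in this list
Therefore: closed

1


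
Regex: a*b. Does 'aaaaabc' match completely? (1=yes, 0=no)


Pattern: a*b
String: 'aaaaabc'
Pattern requires: zero or more 'a's followed by exactly one 'b'
Found 5 leading 'a's
Remaining: 'bc'
Remaining is not 'b' -> no match
Result: 0

0


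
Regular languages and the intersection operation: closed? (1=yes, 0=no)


Regular languages are closed under all standard operations:
- Union: Yes (product construction)
- Intersection: Yes (product construction)
- Complement: Yes (swap accept/reject)
- Concatenation: Yes (NFA construction)
Operation: intersection -> Closed

1


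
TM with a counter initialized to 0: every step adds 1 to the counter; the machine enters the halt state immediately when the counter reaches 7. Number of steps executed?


Counter starts at 0. Counting sequence:
  Step 1: counter = 1
  Step 2: counter = 2
  Step 3: counter = 3
  Step 4: counter = 4
  Step 5: counter = 5
  Step 6: counter = 6
  Step 7: counter = 7
Counter reached 7 -> halt
Total steps = 7

7


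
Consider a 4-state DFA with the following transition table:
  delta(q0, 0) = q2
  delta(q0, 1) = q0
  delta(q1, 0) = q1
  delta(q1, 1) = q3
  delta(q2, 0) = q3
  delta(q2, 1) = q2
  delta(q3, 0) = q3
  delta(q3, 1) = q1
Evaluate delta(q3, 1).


Looking up transition function:
delta(q3, 1) in the table
Row: q3, Column: 1
Result: q1

q1


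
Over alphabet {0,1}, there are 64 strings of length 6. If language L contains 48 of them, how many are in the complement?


Alphabet: {0,1}
String length: 6
Total strings of length 6 = 2^6 = 64
Strings in L = 48
Complement = total - |L|
= 64 - 48
= 16

16


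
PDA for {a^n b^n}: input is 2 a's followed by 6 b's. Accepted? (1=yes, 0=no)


Language requires equal numbers of a's and b's
PDA pushes for each 'a', pops for each 'b'
Number of a's = 2
Number of b's = 6
2 != 6 -> Reject

0


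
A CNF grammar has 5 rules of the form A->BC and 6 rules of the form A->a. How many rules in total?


CNF allows two rule forms:
  A -> BC (binary): 5 rules
  A -> a (terminal): 6 rules
Total = 5 + 6 = 11

11


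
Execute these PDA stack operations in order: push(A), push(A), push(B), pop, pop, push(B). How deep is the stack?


Tracing stack operations:
  push(A) -> stack = [A], depth=1
  push(A) -> stack = [A,A], depth=2
  push(B) -> stack = [A,A,B], depth=3
  pop -> removed B, stack = [A,A], depth=2
  pop -> removed A, stack = [A], depth=1
  push(B) -> stack = [A,B], depth=2
Final depth = 2

2


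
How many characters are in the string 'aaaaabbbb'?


String: 'aaaaabbbb'
Counting characters:
  'a' appears 5 time(s)
  'b' appears 4 time(s)
Total length = 5 + 4 = 9

9


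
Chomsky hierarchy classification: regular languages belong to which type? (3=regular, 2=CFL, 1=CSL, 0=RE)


Chomsky hierarchy levels:
  Type 3: Regular (DFA/NFA/regex)
  Type 2: Context-free (PDA)
  Type 1: Context-sensitive
  Type 0: Recursively enumerable (TM)
'regular' corresponds to Type 3

3


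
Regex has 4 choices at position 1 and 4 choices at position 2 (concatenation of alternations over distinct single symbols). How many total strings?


First group: 4 alternatives
Second group: 4 alternatives
Concatenation: each choice from group 1 pairs with each from group 2
Total = 4 x 4 = 16

16


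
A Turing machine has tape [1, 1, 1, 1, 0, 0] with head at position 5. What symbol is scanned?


Tape: [1, 1, 1, 1, 0, 0]
Positions: 0 1 2 3 4 5
Values:    1 1 1 1 0 0
Head at position 5
tape[5] = 0

0


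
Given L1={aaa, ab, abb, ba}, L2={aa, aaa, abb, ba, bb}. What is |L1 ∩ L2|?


L1 = {aaa, ab, abb, ba}
L2 = {aa, aaa, abb, ba, bb}
Checking each string in L1 against L2:
  'aaa': in L2? Yes
  'ab': in L2? No
  'abb': in L2? Yes
  'ba': in L2? Yes
Intersection = {aaa, abb, ba}
|L1 ∩ L2| = 3

3


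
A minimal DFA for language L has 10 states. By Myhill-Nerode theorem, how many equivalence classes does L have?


Myhill-Nerode theorem:
Number of equivalence classes = number of states in minimal DFA
Minimal DFA states = 10
Therefore equivalence classes = 10

10


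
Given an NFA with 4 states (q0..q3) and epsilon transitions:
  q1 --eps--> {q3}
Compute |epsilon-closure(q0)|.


Starting from q0
Initialize closure = {q0}
q0 has no outgoing epsilon transitions -> nothing to add
Final closure: {q0}
Size = 1

1


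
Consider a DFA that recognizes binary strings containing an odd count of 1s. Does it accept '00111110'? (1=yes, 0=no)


DFA has 2 states: q_even (start, accept=no) and q_odd
Processing string '00111110' character by character:
  Position 0: read '0', 1-count=0 -> q_even (no change)
  Position 1: read '0', 1-count=0 -> q_even (no change)
  Position 2: read '1', 1-count=1 -> q_odd
  Position 3: read '1', 1-count=2 -> q_even
  Position 4: read '1', 1-count=3 -> q_odd
  Position 5: read '1', 1-count=4 -> q_even
  Position 6: read '1', 1-count=5 -> q_odd
  Position 7: read '0', 1-count=5 -> q_odd (no change)
Final state: q_odd, total 1s = 5 (odd); the DFA requires an odd count -> accept

1


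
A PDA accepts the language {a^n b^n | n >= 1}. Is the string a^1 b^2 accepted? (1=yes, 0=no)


Language requires equal numbers of a's and b's
PDA pushes for each 'a', pops for each 'b'
Number of a's = 1
Number of b's = 2
1 != 2 -> Reject

0


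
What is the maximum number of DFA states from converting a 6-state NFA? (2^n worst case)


NFA has 6 states
Subset construction: each DFA state = subset of NFA states
Maximum subsets = 2^6
2^6 = 64

64


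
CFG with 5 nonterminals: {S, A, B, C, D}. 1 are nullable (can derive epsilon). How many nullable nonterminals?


Nonterminals: {S, A, B, C, D}
A nonterminal is nullable if it can derive epsilon
Counting nullable nonterminals: 1
Total nullable = 1

1


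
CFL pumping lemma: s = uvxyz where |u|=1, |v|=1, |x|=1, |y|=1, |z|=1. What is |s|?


|s| = |u| + |v| + |x| + |y| + |z|
= 1 + 1 + 1 + 1 + 1
= 2 + 1 + 2
= 3 + 2
= 5

5


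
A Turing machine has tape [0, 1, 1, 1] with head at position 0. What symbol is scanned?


Tape: [0, 1, 1, 1]
Positions: 0 1 2 3
Values:    0 1 1 1
Head at position 0
tape[0] = 0

0


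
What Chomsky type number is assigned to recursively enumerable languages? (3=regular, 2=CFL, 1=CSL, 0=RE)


Chomsky hierarchy levels:
  Type 3: Regular (DFA/NFA/regex)
  Type 2: Context-free (PDA)
  Type 1: Context-sensitive
  Type 0: Recursively enumerable (TM)
'recursively enumerable' corresponds to Type 0

0


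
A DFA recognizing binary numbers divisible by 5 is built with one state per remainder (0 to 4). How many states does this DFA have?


Divisibility by 5 is tracked via the remainder mod 5: 0, 1, ..., 4
The construction assigns one state to each remainder
Number of remainders = 5

5


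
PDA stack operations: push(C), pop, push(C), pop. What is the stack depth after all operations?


Tracing stack operations:
  push(C) -> stack = [C], depth=1
  pop -> removed C, stack = [], depth=0
  push(C) -> stack = [C], depth=1
  pop -> removed C, stack = [], depth=0
Final depth = 0

0


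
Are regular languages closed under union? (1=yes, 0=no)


Regular languages are closed under:
- Union (DFA product construction)
- Intersection (DFA product construction)
- Complement (swap accept/reject states)
- Concatenation (NFA construction)
- Kleene star (NFA construction)
union is in this list
Therefore: closed

1


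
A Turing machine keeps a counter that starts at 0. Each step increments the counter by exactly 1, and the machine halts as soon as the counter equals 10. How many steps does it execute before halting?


Counter starts at 0. Counting sequence:
  Step 1: counter = 1
  Step 2: counter = 2
  Step 3: counter = 3
  Step 4: counter = 4
  Step 5: counter = 5
  Step 6: counter = 6
  ...
  Step 10: counter = 10
Counter reached 10 -> halt
Total steps = 10

10


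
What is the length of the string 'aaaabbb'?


String: 'aaaabbb'
Counting characters:
  'a' appears 4 time(s)
  'b' appears 3 time(s)
Total length = 4 + 3 = 7

7


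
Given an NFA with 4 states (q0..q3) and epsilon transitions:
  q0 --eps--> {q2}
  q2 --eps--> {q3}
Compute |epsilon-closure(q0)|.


Starting from q0
Initialize closure = {q0}
Follow epsilon from q0 -> add q2
Follow epsilon from q2 -> add q3
Final closure: {q0, q2, q3}
Size = 3

3


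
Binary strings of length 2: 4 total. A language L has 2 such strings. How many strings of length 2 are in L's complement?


Alphabet: {0,1}
String length: 2
Total strings of length 2 = 2^2 = 4
Strings in L = 2
Complement = total - |L|
= 4 - 2
= 2

2


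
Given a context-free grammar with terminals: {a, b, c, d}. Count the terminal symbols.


Terminal symbols: a, b, c, d
Counting each: a (#1), b (#2), c (#3), d (#4)
Total = 4

4


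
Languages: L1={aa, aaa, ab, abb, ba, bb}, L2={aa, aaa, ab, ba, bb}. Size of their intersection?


L1 = {aa, aaa, ab, abb, ba, bb}
L2 = {aa, aaa, ab, ba, bb}
Checking each string in L1 against L2:
  'aa': in L2? Yes
  'aaa': in L2? Yes
  'ab': in L2? Yes
  'abb': in L2? No
  'ba': in L2? Yes
  'bb': in L2? Yes
Intersection = {aa, aaa, ab, ba, bb}
|L1 ∩ L2| = 5

5


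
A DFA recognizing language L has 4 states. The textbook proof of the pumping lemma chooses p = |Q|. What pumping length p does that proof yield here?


Pumping lemma for regular languages (standard proof):
Take p = |Q|, the number of DFA states.
Any string of length >= |Q| passes through |Q|+1 states while reading its first |Q| symbols,
so by pigeonhole some state repeats, giving the loop that can be pumped.
Here |Q| = 4
Therefore the proof uses p = 4

4


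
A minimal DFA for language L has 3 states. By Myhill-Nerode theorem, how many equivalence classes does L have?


Myhill-Nerode theorem:
Number of equivalence classes = number of states in minimal DFA
Minimal DFA states = 3
Therefore equivalence classes = 3

3


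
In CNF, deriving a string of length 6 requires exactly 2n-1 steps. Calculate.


Chomsky Normal Form derivation:
String length n = 6
Each step either:
  - Splits a nonterminal into two (n-1 such steps)
  - Converts a nonterminal to terminal (n such steps)
Total = (n-1) + n = 2n - 1
= 2(6) - 1
= 12 - 1
= 11

11


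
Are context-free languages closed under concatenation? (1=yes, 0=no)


CFL closure properties:
  Closed under: union, concatenation, Kleene star
  NOT closed under: intersection, complement
Operation 'concatenation' is in closed list -> Yes (closed)

1


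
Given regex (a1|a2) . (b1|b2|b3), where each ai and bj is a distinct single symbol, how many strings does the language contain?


First group: 2 alternatives
Second group: 3 alternatives
Concatenation: each choice from group 1 pairs with each from group 2
Total = 2 x 3 = 6

6


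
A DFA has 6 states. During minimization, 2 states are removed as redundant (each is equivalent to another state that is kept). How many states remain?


Original DFA: 6 states
Redundant states removed: 2
Minimized states = original - removed
= 6 - 2
= 4

4


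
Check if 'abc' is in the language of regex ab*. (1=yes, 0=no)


Pattern: ab*
String: 'abc'
Pattern requires: exactly one 'a' followed by zero or more 'b's
First char is 'a' -> OK
Rest 'bc': all b's? No
Result: 0

0


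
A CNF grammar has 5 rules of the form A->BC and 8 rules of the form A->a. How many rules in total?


CNF allows two rule forms:
  A -> BC (binary): 5 rules
  A -> a (terminal): 8 rules
Total = 5 + 8 = 13

13


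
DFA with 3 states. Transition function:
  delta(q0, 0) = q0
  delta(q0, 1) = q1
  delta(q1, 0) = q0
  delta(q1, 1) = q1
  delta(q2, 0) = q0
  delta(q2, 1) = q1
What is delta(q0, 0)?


Looking up transition function:
delta(q0, 0) in the table
Row: q0, Column: 0
Result: q0

q0


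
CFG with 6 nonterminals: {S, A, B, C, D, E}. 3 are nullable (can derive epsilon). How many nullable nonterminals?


Nonterminals: {S, A, B, C, D, E}
A nonterminal is nullable if it can derive epsilon
Counting nullable nonterminals: 3
Total nullable = 3

3


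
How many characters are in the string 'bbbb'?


String: 'bbbb'
Counting characters:
  'b' appears 4 time(s)
Total length = 0 + 4 = 4

4


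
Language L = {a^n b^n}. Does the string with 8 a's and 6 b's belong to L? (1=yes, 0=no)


Language requires equal numbers of a's and b's
PDA pushes for each 'a', pops for each 'b'
Number of a's = 8
Number of b's = 6
8 != 6 -> Reject

0


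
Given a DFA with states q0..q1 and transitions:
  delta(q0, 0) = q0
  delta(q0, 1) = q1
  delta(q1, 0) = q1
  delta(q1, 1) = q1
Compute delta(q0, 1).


Looking up transition function:
delta(q0, 1) in the table
Row: q0, Column: 1
Result: q1

q1


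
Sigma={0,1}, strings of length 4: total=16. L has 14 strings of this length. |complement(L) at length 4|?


Alphabet: {0,1}
String length: 4
Total strings of length 4 = 2^4 = 16
Strings in L = 14
Complement = total - |L|
= 16 - 14
= 2

2


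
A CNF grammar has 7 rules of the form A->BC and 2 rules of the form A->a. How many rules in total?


CNF allows two rule forms:
  A -> BC (binary): 7 rules
  A -> a (terminal): 2 rules
Total = 7 + 2 = 9

9


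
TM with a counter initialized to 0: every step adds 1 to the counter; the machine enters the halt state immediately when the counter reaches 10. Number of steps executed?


Counter starts at 0. Counting sequence:
  Step 1: counter = 1
  Step 2: counter = 2
  Step 3: counter = 3
  Step 4: counter = 4
  Step 5: counter = 5
  Step 6: counter = 6
  ...
  Step 10: counter = 10
Counter reached 10 -> halt
Total steps = 10

10


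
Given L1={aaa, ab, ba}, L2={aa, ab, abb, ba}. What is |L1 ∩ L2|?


L1 = {aaa, ab, ba}
L2 = {aa, ab, abb, ba}
Checking each string in L1 against L2:
  'aaa': in L2? No
  'ab': in L2? Yes
  'ba': in L2? Yes
Intersection = {ab, ba}
|L1 ∩ L2| = 2

2


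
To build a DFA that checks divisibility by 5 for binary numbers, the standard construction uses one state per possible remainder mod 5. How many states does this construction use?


Divisibility by 5 is tracked via the remainder mod 5: 0, 1, ..., 4
The construction assigns one state to each remainder
Number of remainders = 5

5


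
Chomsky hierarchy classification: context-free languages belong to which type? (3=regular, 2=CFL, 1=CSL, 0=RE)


Chomsky hierarchy levels:
  Type 3: Regular (DFA/NFA/regex)
  Type 2: Context-free (PDA)
  Type 1: Context-sensitive
  Type 0: Recursively enumerable (TM)
'context-free' corresponds to Type 2

2


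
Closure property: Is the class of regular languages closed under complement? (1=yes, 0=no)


Regular languages are closed under all standard operations:
- Union: Yes (product construction)
- Intersection: Yes (product construction)
- Complement: Yes (swap accept/reject)
- Concatenation: Yes (NFA construction)
Operation: complement -> Closed

1


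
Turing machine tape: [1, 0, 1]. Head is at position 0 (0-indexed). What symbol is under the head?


Tape: [1, 0, 1]
Positions: 0 1 2
Values:    1 0 1
Head at position 0
tape[0] = 1

1


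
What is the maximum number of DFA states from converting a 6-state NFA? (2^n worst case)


NFA has 6 states
Subset construction: each DFA state = subset of NFA states
Maximum subsets = 2^6
2^6 = 64

64


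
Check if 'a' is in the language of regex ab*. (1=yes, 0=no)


Pattern: ab*
String: 'a'
Pattern requires: exactly one 'a' followed by zero or more 'b's
First char is 'a' -> OK
Rest '': all b's? Yes
Result: 1

1


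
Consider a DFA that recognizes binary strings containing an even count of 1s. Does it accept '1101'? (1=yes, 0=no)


DFA has 2 states: q_even (start, accept=yes) and q_odd
Processing string '1101' character by character:
  Position 0: read '1', 1-count=1 -> q_odd
  Position 1: read '1', 1-count=2 -> q_even
  Position 2: read '0', 1-count=2 -> q_even (no change)
  Position 3: read '1', 1-count=3 -> q_odd
Final state: q_odd, total 1s = 3 (odd); the DFA requires an even count -> reject

0


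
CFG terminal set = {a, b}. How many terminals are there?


Terminal symbols: a, b
Counting each: a (#1), b (#2)
Total = 2

2


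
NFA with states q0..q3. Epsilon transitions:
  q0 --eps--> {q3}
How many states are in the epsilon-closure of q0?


Starting from q0
Initialize closure = {q0}
Follow epsilon from q0 -> add q3
Final closure: {q0, q3}
Size = 2

2


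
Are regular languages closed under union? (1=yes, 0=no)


Regular languages are closed under:
- Union (DFA product construction)
- Intersection (DFA product construction)
- Complement (swap accept/reject states)
- Concatenation (NFA construction)
- Kleene star (NFA construction)
union is in this list
Therefore: closed

1


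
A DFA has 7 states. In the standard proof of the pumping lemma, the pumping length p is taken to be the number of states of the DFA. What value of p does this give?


Pumping lemma for regular languages (standard proof):
Take p = |Q|, the number of DFA states.
Any string of length >= |Q| passes through |Q|+1 states while reading its first |Q| symbols,
so by pigeonhole some state repeats, giving the loop that can be pumped.
Here |Q| = 7
Therefore the proof uses p = 7

7


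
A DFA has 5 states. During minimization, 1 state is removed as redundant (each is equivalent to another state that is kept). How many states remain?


Original DFA: 5 states
Redundant states removed: 1
Minimized states = original - removed
= 5 - 1
= 4

4


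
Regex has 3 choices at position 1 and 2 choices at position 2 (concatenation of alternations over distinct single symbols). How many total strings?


First group: 3 alternatives
Second group: 2 alternatives
Concatenation: each choice from group 1 pairs with each from group 2
Total = 3 x 2 = 6

6


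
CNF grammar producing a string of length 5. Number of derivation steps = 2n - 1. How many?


Chomsky Normal Form derivation:
String length n = 5
Each step either:
  - Splits a nonterminal into two (n-1 such steps)
  - Converts a nonterminal to terminal (n such steps)
Total = (n-1) + n = 2n - 1
= 2(5) - 1
= 10 - 1
= 9

9


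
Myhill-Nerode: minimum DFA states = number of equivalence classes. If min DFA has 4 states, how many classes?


Myhill-Nerode theorem:
Number of equivalence classes = number of states in minimal DFA
Minimal DFA states = 4
Therefore equivalence classes = 4

4


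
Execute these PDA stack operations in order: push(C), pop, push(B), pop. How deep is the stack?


Tracing stack operations:
  push(C) -> stack = [C], depth=1
  pop -> removed C, stack = [], depth=0
  push(B) -> stack = [B], depth=1
  pop -> removed B, stack = [], depth=0
Final depth = 0

0


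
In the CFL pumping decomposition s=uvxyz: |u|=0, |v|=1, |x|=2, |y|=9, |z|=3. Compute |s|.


|s| = |u| + |v| + |x| + |y| + |z|
= 0 + 1 + 2 + 9 + 3
= 1 + 2 + 12
= 3 + 12
= 15

15


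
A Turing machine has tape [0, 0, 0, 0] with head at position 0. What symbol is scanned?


Tape: [0, 0, 0, 0]
Positions: 0 1 2 3
Values:    0 0 0 0
Head at position 0
tape[0] = 0

0
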